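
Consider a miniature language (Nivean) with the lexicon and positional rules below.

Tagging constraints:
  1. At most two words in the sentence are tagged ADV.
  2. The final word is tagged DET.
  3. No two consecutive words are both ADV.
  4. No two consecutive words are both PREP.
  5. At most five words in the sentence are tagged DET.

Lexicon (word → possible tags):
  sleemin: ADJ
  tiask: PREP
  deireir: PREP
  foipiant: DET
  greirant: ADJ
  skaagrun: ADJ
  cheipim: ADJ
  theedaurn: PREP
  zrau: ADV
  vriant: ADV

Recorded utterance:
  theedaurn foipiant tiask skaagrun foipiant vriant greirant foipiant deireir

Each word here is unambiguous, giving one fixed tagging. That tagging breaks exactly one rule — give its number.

2

Fixed tagging: PREP DET PREP ADJ DET ADV ADJ DET PREP.
Rule check: R1 pass, R2 fail, R3 pass, R4 pass, R5 pass.
Only rule 2 fails.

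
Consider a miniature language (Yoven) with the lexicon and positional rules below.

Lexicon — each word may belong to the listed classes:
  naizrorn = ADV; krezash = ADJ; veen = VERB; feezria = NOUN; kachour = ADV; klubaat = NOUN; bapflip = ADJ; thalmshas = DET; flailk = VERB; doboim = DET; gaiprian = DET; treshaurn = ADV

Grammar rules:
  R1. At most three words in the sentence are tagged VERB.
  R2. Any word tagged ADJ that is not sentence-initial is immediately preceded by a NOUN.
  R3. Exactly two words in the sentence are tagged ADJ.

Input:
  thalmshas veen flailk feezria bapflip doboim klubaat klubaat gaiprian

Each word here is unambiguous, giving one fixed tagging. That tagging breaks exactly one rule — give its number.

Fixed tagging: DET VERB VERB NOUN ADJ DET NOUN NOUN DET.
Rule check: R1 ✓, R2 ✓, R3 ✗.
Only rule 3 fails.

3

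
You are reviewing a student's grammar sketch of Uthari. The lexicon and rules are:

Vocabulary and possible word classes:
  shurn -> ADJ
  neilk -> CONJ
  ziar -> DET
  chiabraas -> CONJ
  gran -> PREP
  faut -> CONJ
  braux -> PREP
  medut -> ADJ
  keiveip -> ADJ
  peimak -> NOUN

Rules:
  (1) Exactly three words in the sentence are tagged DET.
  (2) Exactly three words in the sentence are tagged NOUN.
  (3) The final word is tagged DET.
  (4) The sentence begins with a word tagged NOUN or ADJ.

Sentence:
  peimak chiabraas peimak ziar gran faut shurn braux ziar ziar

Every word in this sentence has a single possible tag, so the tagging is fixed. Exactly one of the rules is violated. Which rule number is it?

2

Fixed tagging: NOUN CONJ NOUN DET PREP CONJ ADJ PREP DET DET.
Checking each rule: R1 ok, R2 fails, R3 ok, R4 ok.
Only rule 2 fails.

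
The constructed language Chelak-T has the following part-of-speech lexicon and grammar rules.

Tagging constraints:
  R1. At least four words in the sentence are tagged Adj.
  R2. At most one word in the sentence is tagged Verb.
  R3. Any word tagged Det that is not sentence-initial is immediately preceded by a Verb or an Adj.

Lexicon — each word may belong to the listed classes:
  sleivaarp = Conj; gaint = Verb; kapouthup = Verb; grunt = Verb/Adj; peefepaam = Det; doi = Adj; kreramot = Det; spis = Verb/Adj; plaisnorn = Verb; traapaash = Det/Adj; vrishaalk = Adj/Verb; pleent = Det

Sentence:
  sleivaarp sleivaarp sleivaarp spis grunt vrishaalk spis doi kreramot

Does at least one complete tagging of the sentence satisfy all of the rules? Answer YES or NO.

Candidates per position — 1:sleivaarp {Conj}; 2:sleivaarp {Conj}; 3:sleivaarp {Conj}; 4:spis {Verb,Adj}; 5:grunt {Verb,Adj}; 6:vrishaalk {Adj,Verb}; 7:spis {Verb,Adj}; 8:doi {Adj}; 9:kreramot {Det}.
One satisfying assignment: Conj Conj Conj Adj Adj Adj Verb Adj Det.
Check: rule 1 ✓; rule 2 ✓; rule 3 ✓.

YES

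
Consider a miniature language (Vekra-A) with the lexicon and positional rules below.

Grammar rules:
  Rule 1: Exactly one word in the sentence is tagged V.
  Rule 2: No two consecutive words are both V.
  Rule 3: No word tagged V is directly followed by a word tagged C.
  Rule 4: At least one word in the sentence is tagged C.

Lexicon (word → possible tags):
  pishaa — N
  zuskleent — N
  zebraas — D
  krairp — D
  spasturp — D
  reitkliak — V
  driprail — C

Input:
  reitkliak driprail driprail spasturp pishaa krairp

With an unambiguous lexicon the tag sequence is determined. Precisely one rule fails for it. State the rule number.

3

Fixed tagging: V C C D N D.
Rule check: R1 ✓, R2 ✓, R3 ✗, R4 ✓.
Only rule 3 fails.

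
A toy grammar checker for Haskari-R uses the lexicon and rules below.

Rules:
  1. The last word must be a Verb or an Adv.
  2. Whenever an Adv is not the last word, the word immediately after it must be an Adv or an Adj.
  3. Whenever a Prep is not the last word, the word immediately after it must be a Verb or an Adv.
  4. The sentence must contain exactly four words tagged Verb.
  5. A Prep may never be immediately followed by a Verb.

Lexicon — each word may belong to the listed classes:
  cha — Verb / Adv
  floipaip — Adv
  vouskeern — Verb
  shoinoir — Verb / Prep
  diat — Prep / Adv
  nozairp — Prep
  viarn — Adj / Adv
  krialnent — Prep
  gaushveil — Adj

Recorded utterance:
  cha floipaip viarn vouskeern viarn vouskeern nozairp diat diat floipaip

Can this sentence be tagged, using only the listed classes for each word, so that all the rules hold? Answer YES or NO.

NO

Candidates per position — 1:cha {Verb,Adv}; 2:floipaip {Adv}; 3:viarn {Adj,Adv}; 4:vouskeern {Verb}; 5:viarn {Adj,Adv}; 6:vouskeern {Verb}; 7:nozairp {Prep}; 8:diat {Prep,Adv}; 9:diat {Prep,Adv}; 10:floipaip {Adv}.
Rule 4 cannot be satisfied by any choice of tags from the lexicon.
So there is no consistent tagging.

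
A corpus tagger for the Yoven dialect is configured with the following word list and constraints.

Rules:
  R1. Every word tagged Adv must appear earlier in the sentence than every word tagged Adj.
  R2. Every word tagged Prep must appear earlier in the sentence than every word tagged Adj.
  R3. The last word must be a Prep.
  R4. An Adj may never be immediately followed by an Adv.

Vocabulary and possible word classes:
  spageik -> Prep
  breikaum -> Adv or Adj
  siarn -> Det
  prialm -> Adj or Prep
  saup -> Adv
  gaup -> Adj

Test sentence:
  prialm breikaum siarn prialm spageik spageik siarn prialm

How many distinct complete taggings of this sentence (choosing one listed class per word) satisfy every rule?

Candidates per position — 1:prialm {Adj,Prep}; 2:breikaum {Adv,Adj}; 3:siarn {Det}; 4:prialm {Adj,Prep}; 5:spageik {Prep}; 6:spageik {Prep}; 7:siarn {Det}; 8:prialm {Adj,Prep}.
There are 16 candidate sequences in total.
The sequences that satisfy every rule: Prep Adv Det Prep Prep Prep Det Prep.
Count = 1.

1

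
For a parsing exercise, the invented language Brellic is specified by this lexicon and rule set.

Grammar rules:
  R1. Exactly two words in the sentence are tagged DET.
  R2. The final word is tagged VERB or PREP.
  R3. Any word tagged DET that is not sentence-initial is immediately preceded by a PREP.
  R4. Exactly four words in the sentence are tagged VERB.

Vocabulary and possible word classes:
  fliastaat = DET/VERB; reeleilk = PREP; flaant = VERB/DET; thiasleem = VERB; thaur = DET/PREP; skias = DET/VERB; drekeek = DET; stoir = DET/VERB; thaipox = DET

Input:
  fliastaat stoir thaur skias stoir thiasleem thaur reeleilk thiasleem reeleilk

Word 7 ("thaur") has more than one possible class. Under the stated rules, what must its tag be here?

Candidates per position — 1:fliastaat {DET,VERB}; 2:stoir {DET,VERB}; 3:thaur {DET,PREP}; 4:skias {DET,VERB}; 5:stoir {DET,VERB}; 6:thiasleem {VERB}; 7:thaur {DET,PREP}; 8:reeleilk {PREP}; 9:thiasleem {VERB}; 10:reeleilk {PREP}.
If word 2 were DET, no tagging could satisfy rule 3; so word 2 is VERB.
If word 3 were DET, no tagging could satisfy rule 3; so word 3 is PREP.
If word 5 were DET, no tagging could satisfy rule 3; so word 5 is VERB.
If word 7 were DET, no tagging could satisfy rule 3; so word 7 is PREP.
If word 1 were VERB, no tagging could satisfy rule 1; so word 1 is DET.
If word 4 were VERB, no tagging could satisfy rule 1; so word 4 is DET.
So the tagging must be: DET VERB PREP DET VERB VERB PREP PREP VERB PREP.
Rule-by-rule: rule 1 satisfied; rule 2 satisfied; rule 3 satisfied; rule 4 satisfied.

PREP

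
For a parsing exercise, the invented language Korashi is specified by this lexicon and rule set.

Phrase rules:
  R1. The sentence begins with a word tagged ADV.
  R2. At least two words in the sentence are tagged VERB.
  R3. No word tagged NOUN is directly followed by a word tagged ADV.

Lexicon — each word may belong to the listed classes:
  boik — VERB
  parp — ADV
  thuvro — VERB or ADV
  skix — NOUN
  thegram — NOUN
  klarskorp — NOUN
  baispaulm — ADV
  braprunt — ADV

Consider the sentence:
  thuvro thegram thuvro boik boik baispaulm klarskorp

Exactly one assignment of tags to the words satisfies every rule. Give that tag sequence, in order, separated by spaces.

ADV NOUN VERB VERB VERB ADV NOUN

Candidates per position — 1:thuvro {VERB,ADV}; 2:thegram {NOUN}; 3:thuvro {VERB,ADV}; 4:boik {VERB}; 5:boik {VERB}; 6:baispaulm {ADV}; 7:klarskorp {NOUN}.
If word 1 were VERB, no tagging could satisfy rule 1; so word 1 is ADV.
If word 3 were ADV, no tagging could satisfy rule 3; so word 3 is VERB.
The unique satisfying tagging is: ADV NOUN VERB VERB VERB ADV NOUN.
Rule-by-rule: rule 1 ok; rule 2 ok; rule 3 ok.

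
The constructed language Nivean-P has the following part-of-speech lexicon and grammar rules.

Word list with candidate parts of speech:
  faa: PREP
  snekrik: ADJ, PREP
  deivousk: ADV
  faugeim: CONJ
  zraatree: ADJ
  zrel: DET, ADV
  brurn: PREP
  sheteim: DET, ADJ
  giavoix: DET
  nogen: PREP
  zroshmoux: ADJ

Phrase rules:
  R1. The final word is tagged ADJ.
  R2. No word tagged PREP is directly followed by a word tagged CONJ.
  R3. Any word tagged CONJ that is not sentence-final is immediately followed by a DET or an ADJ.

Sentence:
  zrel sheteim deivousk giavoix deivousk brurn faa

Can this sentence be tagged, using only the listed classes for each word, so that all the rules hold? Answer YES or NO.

NO

Candidates per position — 1:zrel {DET,ADV}; 2:sheteim {DET,ADJ}; 3:deivousk {ADV}; 4:giavoix {DET}; 5:deivousk {ADV}; 6:brurn {PREP}; 7:faa {PREP}.
Rule 1 cannot be satisfied by any choice of tags from the lexicon.
So there is no consistent tagging.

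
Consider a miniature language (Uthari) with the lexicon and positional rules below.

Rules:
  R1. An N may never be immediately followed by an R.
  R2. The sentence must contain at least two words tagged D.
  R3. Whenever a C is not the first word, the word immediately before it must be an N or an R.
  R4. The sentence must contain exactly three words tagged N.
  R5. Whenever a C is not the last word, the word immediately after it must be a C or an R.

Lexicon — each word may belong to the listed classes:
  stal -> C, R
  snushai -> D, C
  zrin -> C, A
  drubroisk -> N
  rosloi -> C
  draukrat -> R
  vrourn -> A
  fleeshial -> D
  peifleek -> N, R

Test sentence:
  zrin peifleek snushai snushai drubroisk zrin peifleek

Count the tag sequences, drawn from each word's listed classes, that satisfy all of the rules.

Candidates per position — 1:zrin {C,A}; 2:peifleek {N,R}; 3:snushai {D,C}; 4:snushai {D,C}; 5:drubroisk {N}; 6:zrin {C,A}; 7:peifleek {N,R}.
There are 64 candidate sequences in total.
The sequences that satisfy every rule: A N D D N A N.
Count = 1.

1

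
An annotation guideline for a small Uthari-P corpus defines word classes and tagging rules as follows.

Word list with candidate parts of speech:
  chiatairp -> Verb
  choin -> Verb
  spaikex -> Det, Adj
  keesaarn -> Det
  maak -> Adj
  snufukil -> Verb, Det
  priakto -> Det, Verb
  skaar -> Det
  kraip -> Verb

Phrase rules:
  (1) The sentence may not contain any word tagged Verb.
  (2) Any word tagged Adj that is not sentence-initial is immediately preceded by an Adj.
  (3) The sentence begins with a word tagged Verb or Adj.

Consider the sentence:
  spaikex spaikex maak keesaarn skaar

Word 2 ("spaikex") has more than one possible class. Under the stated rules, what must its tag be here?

Adj

Candidates per position — 1:spaikex {Det,Adj}; 2:spaikex {Det,Adj}; 3:maak {Adj}; 4:keesaarn {Det}; 5:skaar {Det}.
Word 1 cannot be Det — rule 2 would then fail for every completion. It is Adj.
Word 2 cannot be Det — rule 2 would then fail for every completion. It is Adj.
The unique satisfying tagging is: Adj Adj Adj Det Det.
Checking: rule 1 satisfied; rule 2 satisfied; rule 3 satisfied.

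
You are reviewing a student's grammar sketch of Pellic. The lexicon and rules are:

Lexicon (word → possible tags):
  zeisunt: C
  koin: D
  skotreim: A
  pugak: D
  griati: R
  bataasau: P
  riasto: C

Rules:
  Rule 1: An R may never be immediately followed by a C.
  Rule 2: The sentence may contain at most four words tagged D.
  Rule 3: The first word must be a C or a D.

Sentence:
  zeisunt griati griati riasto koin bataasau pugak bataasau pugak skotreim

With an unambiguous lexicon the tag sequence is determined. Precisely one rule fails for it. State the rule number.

1

Fixed tagging: C R R C D P D P D A.
Applying the rules: R1 violated, R2 holds, R3 holds.
Only rule 1 fails.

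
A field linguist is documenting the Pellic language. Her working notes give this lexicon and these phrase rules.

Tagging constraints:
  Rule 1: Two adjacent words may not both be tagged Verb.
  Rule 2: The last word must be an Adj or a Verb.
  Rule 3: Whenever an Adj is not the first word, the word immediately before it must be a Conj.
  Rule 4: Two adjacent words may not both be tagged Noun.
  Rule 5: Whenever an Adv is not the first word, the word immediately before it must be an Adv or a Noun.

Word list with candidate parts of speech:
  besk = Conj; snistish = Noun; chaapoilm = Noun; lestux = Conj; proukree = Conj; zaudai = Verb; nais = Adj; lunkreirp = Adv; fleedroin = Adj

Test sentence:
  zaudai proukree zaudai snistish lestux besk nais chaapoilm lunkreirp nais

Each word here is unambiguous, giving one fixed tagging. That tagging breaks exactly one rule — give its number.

Fixed tagging: Verb Conj Verb Noun Conj Conj Adj Noun Adv Adj.
Applying the rules: R1 pass, R2 pass, R3 fail, R4 pass, R5 pass.
Only rule 3 fails.

3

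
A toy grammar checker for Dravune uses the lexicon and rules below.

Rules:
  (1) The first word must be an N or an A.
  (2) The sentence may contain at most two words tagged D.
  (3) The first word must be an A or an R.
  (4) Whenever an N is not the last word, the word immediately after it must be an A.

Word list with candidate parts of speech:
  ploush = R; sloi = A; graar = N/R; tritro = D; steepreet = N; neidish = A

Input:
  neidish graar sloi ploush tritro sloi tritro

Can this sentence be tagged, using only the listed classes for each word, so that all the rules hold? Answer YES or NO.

Candidates per position — 1:neidish {A}; 2:graar {N,R}; 3:sloi {A}; 4:ploush {R}; 5:tritro {D}; 6:sloi {A}; 7:tritro {D}.
One satisfying assignment: A R A R D A D.
Check: rule 1 satisfied; rule 2 satisfied; rule 3 satisfied; rule 4 satisfied.

YES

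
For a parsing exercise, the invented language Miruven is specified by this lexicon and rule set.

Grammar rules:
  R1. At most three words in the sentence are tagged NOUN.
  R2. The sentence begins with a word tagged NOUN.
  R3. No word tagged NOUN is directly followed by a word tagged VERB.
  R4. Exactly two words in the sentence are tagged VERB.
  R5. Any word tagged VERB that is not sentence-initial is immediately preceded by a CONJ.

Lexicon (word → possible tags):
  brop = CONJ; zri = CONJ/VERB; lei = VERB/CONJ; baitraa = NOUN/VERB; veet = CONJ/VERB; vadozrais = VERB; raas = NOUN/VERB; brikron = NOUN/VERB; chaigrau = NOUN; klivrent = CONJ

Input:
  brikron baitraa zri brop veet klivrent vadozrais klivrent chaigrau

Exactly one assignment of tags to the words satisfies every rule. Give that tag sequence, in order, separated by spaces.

Candidates per position — 1:brikron {NOUN,VERB}; 2:baitraa {NOUN,VERB}; 3:zri {CONJ,VERB}; 4:brop {CONJ}; 5:veet {CONJ,VERB}; 6:klivrent {CONJ}; 7:vadozrais {VERB}; 8:klivrent {CONJ}; 9:chaigrau {NOUN}.
Word 1 cannot be VERB — rule 2 would then fail for every completion. It is NOUN.
Word 2 cannot be VERB — rule 3 would then fail for every completion. It is NOUN.
Word 3 cannot be VERB — rule 3 would then fail for every completion. It is CONJ.
Word 5 cannot be CONJ — rule 4 would then fail for every completion. It is VERB.
The only consistent sequence is: NOUN NOUN CONJ CONJ VERB CONJ VERB CONJ NOUN.
Verifying each rule — rule 1 satisfied; rule 2 satisfied; rule 3 satisfied; rule 4 satisfied; rule 5 satisfied.

NOUN NOUN CONJ CONJ VERB CONJ VERB CONJ NOUN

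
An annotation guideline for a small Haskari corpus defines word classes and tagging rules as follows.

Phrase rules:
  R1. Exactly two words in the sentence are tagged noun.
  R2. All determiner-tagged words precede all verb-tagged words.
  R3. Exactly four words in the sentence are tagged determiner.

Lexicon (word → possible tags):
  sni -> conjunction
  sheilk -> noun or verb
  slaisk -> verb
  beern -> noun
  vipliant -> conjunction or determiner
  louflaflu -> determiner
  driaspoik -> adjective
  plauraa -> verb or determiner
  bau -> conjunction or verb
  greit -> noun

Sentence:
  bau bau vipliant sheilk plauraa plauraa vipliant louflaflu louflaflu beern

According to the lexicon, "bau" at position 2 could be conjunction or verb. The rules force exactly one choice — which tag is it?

Candidates per position — 1:bau {conjunction,verb}; 2:bau {conjunction,verb}; 3:vipliant {conjunction,determiner}; 4:sheilk {noun,verb}; 5:plauraa {verb,determiner}; 6:plauraa {verb,determiner}; 7:vipliant {conjunction,determiner}; 8:louflaflu {determiner}; 9:louflaflu {determiner}; 10:beern {noun}.
Position 1: tagging it verb would leave rule 2 unsatisfiable, so it must be conjunction.
Position 2: tagging it verb would leave rule 2 unsatisfiable, so it must be conjunction.
Position 4: tagging it verb would leave rule 1 unsatisfiable, so it must be noun.
Position 5: tagging it verb would leave rule 2 unsatisfiable, so it must be determiner.
Position 6: tagging it verb would leave rule 2 unsatisfiable, so it must be determiner.
Position 7: tagging it determiner would leave rule 3 unsatisfiable, so it must be conjunction.
Position 3: tagging it determiner would leave rule 3 unsatisfiable, so it must be conjunction.
The only consistent sequence is: conjunction conjunction conjunction noun determiner determiner conjunction determiner determiner noun.
Checking: rule 1 satisfied; rule 2 satisfied; rule 3 satisfied.

conjunction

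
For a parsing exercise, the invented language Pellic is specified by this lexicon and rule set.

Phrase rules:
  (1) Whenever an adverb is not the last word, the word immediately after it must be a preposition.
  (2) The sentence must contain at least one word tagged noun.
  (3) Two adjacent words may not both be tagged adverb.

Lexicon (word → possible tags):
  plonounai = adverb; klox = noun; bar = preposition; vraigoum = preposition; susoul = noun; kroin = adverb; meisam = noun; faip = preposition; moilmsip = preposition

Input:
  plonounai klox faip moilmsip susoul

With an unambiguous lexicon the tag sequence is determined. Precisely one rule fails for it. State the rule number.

Fixed tagging: adverb noun preposition preposition noun.
Checking each rule: R1 violated, R2 holds, R3 holds.
Only rule 1 fails.

1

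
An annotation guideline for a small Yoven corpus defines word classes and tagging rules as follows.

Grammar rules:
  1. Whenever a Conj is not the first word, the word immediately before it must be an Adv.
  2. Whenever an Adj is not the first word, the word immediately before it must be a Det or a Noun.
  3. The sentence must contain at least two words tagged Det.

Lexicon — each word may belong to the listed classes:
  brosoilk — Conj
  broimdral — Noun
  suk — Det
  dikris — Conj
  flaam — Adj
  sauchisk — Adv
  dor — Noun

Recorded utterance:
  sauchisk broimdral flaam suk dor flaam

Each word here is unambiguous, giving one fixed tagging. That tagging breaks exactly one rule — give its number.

Fixed tagging: Adv Noun Adj Det Noun Adj.
Checking each rule: R1 ✓, R2 ✓, R3 ✗.
Only rule 3 fails.

3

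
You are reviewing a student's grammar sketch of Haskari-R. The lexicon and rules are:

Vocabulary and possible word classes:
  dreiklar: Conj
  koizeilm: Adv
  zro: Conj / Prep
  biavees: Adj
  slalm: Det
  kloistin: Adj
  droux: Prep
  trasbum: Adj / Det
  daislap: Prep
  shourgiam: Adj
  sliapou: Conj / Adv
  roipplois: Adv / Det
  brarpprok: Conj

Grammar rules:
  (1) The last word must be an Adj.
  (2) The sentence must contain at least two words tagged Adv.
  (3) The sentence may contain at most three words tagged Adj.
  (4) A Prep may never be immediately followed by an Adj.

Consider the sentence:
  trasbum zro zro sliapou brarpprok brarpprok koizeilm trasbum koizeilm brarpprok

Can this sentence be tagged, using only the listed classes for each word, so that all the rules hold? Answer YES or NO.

NO

Candidates per position — 1:trasbum {Adj,Det}; 2:zro {Conj,Prep}; 3:zro {Conj,Prep}; 4:sliapou {Conj,Adv}; 5:brarpprok {Conj}; 6:brarpprok {Conj}; 7:koizeilm {Adv}; 8:trasbum {Adj,Det}; 9:koizeilm {Adv}; 10:brarpprok {Conj}.
Rule 1 cannot be satisfied by any choice of tags from the lexicon.
So there is no consistent tagging.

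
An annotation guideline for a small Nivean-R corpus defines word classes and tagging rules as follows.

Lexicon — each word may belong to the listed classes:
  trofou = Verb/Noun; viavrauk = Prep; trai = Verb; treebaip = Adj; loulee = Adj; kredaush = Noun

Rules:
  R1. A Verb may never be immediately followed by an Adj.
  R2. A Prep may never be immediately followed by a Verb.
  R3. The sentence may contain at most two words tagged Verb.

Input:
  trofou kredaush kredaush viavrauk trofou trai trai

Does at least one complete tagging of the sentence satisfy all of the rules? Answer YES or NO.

Candidates per position — 1:trofou {Verb,Noun}; 2:kredaush {Noun}; 3:kredaush {Noun}; 4:viavrauk {Prep}; 5:trofou {Verb,Noun}; 6:trai {Verb}; 7:trai {Verb}.
One satisfying assignment: Noun Noun Noun Prep Noun Verb Verb.
Check: rule 1 ✓; rule 2 ✓; rule 3 ✓.

YES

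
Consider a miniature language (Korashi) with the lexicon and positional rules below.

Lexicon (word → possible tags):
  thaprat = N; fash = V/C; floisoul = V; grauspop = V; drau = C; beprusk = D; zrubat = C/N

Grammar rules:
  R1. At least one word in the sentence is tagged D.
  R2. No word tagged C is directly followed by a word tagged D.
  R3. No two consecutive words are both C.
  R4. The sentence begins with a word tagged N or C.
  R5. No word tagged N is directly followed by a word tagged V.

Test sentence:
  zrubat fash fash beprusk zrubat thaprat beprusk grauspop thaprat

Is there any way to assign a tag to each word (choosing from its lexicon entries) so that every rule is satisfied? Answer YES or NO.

YES

Candidates per position — 1:zrubat {C,N}; 2:fash {V,C}; 3:fash {V,C}; 4:beprusk {D}; 5:zrubat {C,N}; 6:thaprat {N}; 7:beprusk {D}; 8:grauspop {V}; 9:thaprat {N}.
One satisfying assignment: C V V D C N D V N.
Verifying each rule — rule 1 satisfied; rule 2 satisfied; rule 3 satisfied; rule 4 satisfied; rule 5 satisfied.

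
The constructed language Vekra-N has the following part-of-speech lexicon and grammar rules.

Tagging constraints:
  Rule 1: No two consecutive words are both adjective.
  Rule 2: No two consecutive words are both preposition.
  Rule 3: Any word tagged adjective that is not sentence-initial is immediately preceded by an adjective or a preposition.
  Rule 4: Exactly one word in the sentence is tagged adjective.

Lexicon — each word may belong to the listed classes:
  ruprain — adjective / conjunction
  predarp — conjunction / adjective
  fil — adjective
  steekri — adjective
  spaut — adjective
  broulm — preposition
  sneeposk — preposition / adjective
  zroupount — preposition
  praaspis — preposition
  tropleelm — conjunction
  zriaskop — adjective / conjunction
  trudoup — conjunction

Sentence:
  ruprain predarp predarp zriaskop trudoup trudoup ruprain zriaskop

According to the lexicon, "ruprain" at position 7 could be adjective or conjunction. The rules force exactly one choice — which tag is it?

Candidates per position — 1:ruprain {adjective,conjunction}; 2:predarp {conjunction,adjective}; 3:predarp {conjunction,adjective}; 4:zriaskop {adjective,conjunction}; 5:trudoup {conjunction}; 6:trudoup {conjunction}; 7:ruprain {adjective,conjunction}; 8:zriaskop {adjective,conjunction}.
Position 7: tagging it adjective would leave rule 3 unsatisfiable, so it must be conjunction.
Position 8: tagging it adjective would leave rule 3 unsatisfiable, so it must be conjunction.
The remaining ambiguous positions (1, 2, 3, 4) are resolved jointly — only one combination satisfies every rule.
The only consistent sequence is: adjective conjunction conjunction conjunction conjunction conjunction conjunction conjunction.
Verifying each rule — rule 1 ✓; rule 2 ✓; rule 3 ✓; rule 4 ✓.

conjunction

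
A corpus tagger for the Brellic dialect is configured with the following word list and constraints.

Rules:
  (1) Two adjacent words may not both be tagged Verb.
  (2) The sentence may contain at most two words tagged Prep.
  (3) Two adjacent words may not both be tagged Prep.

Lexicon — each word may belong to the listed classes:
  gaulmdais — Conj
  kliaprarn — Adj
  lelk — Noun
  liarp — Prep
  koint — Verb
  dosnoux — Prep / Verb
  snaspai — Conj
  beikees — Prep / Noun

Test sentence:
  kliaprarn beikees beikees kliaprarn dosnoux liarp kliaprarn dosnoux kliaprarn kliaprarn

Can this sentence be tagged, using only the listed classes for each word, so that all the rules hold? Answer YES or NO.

YES

Candidates per position — 1:kliaprarn {Adj}; 2:beikees {Prep,Noun}; 3:beikees {Prep,Noun}; 4:kliaprarn {Adj}; 5:dosnoux {Prep,Verb}; 6:liarp {Prep}; 7:kliaprarn {Adj}; 8:dosnoux {Prep,Verb}; 9:kliaprarn {Adj}; 10:kliaprarn {Adj}.
One satisfying assignment: Adj Prep Noun Adj Verb Prep Adj Verb Adj Adj.
Rule-by-rule: rule 1 ok; rule 2 ok; rule 3 ok.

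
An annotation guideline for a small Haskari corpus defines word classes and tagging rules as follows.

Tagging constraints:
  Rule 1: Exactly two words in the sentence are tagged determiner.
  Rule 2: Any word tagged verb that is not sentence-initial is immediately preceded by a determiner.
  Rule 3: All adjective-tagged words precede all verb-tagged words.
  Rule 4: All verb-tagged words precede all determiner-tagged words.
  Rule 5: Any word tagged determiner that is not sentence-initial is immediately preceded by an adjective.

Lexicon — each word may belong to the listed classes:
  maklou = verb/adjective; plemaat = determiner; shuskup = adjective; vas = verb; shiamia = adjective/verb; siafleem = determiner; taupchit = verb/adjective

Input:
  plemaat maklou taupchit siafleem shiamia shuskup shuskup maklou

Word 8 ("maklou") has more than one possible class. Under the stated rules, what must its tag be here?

adjective

Candidates per position — 1:plemaat {determiner}; 2:maklou {verb,adjective}; 3:taupchit {verb,adjective}; 4:siafleem {determiner}; 5:shiamia {adjective,verb}; 6:shuskup {adjective}; 7:shuskup {adjective}; 8:maklou {verb,adjective}.
At position 2, choosing verb makes rule 3 impossible to satisfy; hence adjective.
At position 3, choosing verb makes rule 2 impossible to satisfy; hence adjective.
At position 5, choosing verb makes rule 3 impossible to satisfy; hence adjective.
At position 8, choosing verb makes rule 2 impossible to satisfy; hence adjective.
The unique satisfying tagging is: determiner adjective adjective determiner adjective adjective adjective adjective.
Checking: rule 1 holds; rule 2 holds; rule 3 holds; rule 4 holds; rule 5 holds.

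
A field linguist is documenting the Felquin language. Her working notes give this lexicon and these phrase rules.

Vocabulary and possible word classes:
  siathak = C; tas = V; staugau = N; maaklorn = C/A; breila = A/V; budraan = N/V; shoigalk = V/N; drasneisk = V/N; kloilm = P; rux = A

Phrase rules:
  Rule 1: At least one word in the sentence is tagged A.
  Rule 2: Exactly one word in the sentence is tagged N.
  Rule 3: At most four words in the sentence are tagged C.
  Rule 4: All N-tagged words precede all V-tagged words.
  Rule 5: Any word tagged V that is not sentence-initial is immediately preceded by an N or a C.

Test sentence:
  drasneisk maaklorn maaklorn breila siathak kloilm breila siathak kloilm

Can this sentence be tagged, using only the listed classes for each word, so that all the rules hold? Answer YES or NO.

Candidates per position — 1:drasneisk {V,N}; 2:maaklorn {C,A}; 3:maaklorn {C,A}; 4:breila {A,V}; 5:siathak {C}; 6:kloilm {P}; 7:breila {A,V}; 8:siathak {C}; 9:kloilm {P}.
One satisfying assignment: N C C V C P A C P.
Rule-by-rule: rule 1 ok; rule 2 ok; rule 3 ok; rule 4 ok; rule 5 ok.

YES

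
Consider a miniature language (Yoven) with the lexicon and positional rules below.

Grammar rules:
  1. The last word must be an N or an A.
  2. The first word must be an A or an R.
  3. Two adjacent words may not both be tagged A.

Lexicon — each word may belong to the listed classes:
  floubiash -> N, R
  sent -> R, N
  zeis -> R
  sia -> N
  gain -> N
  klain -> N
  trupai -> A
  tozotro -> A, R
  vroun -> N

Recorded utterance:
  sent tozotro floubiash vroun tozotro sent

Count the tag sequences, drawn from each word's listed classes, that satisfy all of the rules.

Candidates per position — 1:sent {R,N}; 2:tozotro {A,R}; 3:floubiash {N,R}; 4:vroun {N}; 5:tozotro {A,R}; 6:sent {R,N}.
There are 32 candidate sequences in total.
Checking each against the rules leaves 8 sequences.
Count = 8.

8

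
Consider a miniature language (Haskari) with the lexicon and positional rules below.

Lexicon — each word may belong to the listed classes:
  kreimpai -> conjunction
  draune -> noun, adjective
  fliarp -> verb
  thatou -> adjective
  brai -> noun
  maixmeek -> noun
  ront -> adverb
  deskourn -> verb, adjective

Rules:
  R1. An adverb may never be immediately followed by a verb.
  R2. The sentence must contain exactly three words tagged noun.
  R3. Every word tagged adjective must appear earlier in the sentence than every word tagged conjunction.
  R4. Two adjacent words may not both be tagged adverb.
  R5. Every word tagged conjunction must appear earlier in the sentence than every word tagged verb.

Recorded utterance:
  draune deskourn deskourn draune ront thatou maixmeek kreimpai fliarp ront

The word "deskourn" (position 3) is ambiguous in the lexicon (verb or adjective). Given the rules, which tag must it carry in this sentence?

adjective

Candidates per position — 1:draune {noun,adjective}; 2:deskourn {verb,adjective}; 3:deskourn {verb,adjective}; 4:draune {noun,adjective}; 5:ront {adverb}; 6:thatou {adjective}; 7:maixmeek {noun}; 8:kreimpai {conjunction}; 9:fliarp {verb}; 10:ront {adverb}.
Word 1 cannot be adjective — rule 2 would then fail for every completion. It is noun.
Word 2 cannot be verb — rule 5 would then fail for every completion. It is adjective.
Word 3 cannot be verb — rule 5 would then fail for every completion. It is adjective.
Word 4 cannot be adjective — rule 2 would then fail for every completion. It is noun.
So the tagging must be: noun adjective adjective noun adverb adjective noun conjunction verb adverb.
Check: rule 1 ok; rule 2 ok; rule 3 ok; rule 4 ok; rule 5 ok.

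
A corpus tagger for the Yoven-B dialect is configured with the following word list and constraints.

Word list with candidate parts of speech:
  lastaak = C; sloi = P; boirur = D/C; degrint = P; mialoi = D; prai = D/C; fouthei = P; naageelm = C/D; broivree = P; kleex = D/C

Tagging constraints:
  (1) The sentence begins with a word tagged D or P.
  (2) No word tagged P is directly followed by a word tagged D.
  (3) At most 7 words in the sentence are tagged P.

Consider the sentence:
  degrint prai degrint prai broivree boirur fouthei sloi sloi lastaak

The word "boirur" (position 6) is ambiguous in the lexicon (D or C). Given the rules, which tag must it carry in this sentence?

Candidates per position — 1:degrint {P}; 2:prai {D,C}; 3:degrint {P}; 4:prai {D,C}; 5:broivree {P}; 6:boirur {D,C}; 7:fouthei {P}; 8:sloi {P}; 9:sloi {P}; 10:lastaak {C}.
Position 2: D is ruled out by rule 2; that leaves C.
Position 4: D is ruled out by rule 2; that leaves C.
Position 6: D is ruled out by rule 2; that leaves C.
The unique satisfying tagging is: P C P C P C P P P C.
Checking: rule 1 satisfied; rule 2 satisfied; rule 3 satisfied.

C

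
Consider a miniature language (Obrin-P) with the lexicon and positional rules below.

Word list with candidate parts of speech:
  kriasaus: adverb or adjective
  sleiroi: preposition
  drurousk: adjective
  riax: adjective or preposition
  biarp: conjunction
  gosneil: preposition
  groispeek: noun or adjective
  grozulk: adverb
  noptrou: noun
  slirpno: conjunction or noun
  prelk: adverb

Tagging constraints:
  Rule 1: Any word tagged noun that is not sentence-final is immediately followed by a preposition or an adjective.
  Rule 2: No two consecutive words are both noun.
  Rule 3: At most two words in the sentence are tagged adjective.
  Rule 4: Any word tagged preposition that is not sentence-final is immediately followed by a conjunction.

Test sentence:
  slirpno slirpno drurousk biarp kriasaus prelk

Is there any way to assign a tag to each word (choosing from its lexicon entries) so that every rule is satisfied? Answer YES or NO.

Candidates per position — 1:slirpno {conjunction,noun}; 2:slirpno {conjunction,noun}; 3:drurousk {adjective}; 4:biarp {conjunction}; 5:kriasaus {adverb,adjective}; 6:prelk {adverb}.
One satisfying assignment: conjunction conjunction adjective conjunction adverb adverb.
Check: rule 1 satisfied; rule 2 satisfied; rule 3 satisfied; rule 4 satisfied.

YES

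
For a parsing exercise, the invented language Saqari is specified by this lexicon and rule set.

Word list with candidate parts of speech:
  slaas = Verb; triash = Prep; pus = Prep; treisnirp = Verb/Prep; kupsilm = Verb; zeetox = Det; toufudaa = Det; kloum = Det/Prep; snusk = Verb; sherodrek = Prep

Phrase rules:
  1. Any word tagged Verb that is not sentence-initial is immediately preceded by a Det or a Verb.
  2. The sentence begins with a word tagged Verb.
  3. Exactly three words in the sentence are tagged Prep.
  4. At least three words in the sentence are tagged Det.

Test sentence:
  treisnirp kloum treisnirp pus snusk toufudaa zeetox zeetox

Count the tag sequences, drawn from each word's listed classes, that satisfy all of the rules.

0

Candidates per position — 1:treisnirp {Verb,Prep}; 2:kloum {Det,Prep}; 3:treisnirp {Verb,Prep}; 4:pus {Prep}; 5:snusk {Verb}; 6:toufudaa {Det}; 7:zeetox {Det}; 8:zeetox {Det}.
There are 8 candidate sequences in total.
Rule 1 cannot be satisfied by any choice of tags from the lexicon.
So there is no consistent tagging.
Count = 0.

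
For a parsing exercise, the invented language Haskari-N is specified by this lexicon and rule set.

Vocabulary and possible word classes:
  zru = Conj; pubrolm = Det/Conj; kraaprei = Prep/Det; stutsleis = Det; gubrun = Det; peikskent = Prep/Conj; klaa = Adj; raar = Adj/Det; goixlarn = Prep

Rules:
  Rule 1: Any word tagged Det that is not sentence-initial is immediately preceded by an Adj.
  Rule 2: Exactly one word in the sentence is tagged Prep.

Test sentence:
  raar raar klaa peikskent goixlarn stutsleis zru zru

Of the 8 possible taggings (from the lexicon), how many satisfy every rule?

Candidates per position — 1:raar {Adj,Det}; 2:raar {Adj,Det}; 3:klaa {Adj}; 4:peikskent {Prep,Conj}; 5:goixlarn {Prep}; 6:stutsleis {Det}; 7:zru {Conj}; 8:zru {Conj}.
There are 8 candidate sequences in total.
Rule 1 cannot be satisfied by any choice of tags from the lexicon.
So there is no consistent tagging.
Count = 0.

0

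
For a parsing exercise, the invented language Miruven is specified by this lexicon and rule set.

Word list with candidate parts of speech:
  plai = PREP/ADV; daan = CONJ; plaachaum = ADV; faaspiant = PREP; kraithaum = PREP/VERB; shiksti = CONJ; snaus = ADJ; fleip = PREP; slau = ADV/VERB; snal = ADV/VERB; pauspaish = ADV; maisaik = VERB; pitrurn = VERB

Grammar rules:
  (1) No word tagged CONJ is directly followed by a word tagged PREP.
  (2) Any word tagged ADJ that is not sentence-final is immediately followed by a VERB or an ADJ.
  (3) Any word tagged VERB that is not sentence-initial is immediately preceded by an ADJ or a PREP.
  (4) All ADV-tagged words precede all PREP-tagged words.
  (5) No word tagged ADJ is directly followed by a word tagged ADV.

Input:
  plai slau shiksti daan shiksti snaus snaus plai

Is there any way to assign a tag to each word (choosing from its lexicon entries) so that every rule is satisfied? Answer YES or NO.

Candidates per position — 1:plai {PREP,ADV}; 2:slau {ADV,VERB}; 3:shiksti {CONJ}; 4:daan {CONJ}; 5:shiksti {CONJ}; 6:snaus {ADJ}; 7:snaus {ADJ}; 8:plai {PREP,ADV}.
Rule 2 cannot be satisfied by any choice of tags from the lexicon.
So there is no consistent tagging.

NO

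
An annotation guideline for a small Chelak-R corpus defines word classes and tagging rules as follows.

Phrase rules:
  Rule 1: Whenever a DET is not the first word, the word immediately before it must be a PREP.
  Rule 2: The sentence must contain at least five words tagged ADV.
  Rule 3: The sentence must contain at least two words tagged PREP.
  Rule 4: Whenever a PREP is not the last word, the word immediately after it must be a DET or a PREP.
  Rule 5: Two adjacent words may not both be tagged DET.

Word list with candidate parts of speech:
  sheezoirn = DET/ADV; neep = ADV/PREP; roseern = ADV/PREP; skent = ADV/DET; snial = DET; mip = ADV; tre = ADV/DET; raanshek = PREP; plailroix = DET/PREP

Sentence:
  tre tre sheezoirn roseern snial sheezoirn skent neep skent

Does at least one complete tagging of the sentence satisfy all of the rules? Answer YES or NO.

Candidates per position — 1:tre {ADV,DET}; 2:tre {ADV,DET}; 3:sheezoirn {DET,ADV}; 4:roseern {ADV,PREP}; 5:snial {DET}; 6:sheezoirn {DET,ADV}; 7:skent {ADV,DET}; 8:neep {ADV,PREP}; 9:skent {ADV,DET}.
One satisfying assignment: ADV ADV ADV PREP DET ADV ADV PREP DET.
Check: rule 1 satisfied; rule 2 satisfied; rule 3 satisfied; rule 4 satisfied; rule 5 satisfied.

YES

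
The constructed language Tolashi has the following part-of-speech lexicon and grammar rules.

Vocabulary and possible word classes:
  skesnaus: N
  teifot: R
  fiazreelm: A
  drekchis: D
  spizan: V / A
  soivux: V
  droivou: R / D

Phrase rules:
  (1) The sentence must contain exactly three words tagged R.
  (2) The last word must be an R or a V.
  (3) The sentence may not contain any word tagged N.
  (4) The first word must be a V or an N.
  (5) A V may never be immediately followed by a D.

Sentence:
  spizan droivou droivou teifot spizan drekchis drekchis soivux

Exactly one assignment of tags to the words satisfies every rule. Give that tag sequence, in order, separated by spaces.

Candidates per position — 1:spizan {V,A}; 2:droivou {R,D}; 3:droivou {R,D}; 4:teifot {R}; 5:spizan {V,A}; 6:drekchis {D}; 7:drekchis {D}; 8:soivux {V}.
Word 1 cannot be A — rule 4 would then fail for every completion. It is V.
Word 2 cannot be D — rule 1 would then fail for every completion. It is R.
Word 3 cannot be D — rule 1 would then fail for every completion. It is R.
Word 5 cannot be V — rule 5 would then fail for every completion. It is A.
So the tagging must be: V R R R A D D V.
Checking: rule 1 ✓; rule 2 ✓; rule 3 ✓; rule 4 ✓; rule 5 ✓.

V R R R A D D V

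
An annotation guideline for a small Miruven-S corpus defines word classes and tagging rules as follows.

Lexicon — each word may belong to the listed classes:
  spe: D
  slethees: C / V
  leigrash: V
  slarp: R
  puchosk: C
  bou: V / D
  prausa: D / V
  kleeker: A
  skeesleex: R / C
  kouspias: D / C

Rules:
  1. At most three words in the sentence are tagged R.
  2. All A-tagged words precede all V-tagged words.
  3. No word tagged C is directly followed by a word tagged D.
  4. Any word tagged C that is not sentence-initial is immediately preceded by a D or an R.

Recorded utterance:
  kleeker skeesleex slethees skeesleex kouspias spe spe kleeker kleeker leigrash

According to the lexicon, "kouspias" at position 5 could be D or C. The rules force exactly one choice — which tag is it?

D

Candidates per position — 1:kleeker {A}; 2:skeesleex {R,C}; 3:slethees {C,V}; 4:skeesleex {R,C}; 5:kouspias {D,C}; 6:spe {D}; 7:spe {D}; 8:kleeker {A}; 9:kleeker {A}; 10:leigrash {V}.
Position 2: C is ruled out by rule 4; that leaves R.
Position 3: V is ruled out by rule 2; that leaves C.
Position 4: C is ruled out by rule 3; that leaves R.
Position 5: C is ruled out by rule 3; that leaves D.
That leaves exactly one tagging: A R C R D D D A A V.
Check: rule 1 ✓; rule 2 ✓; rule 3 ✓; rule 4 ✓.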